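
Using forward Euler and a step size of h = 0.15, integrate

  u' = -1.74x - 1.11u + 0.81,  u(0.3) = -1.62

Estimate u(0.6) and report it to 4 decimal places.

Euler: u_{n+1} = u_n + h·f(x_n, u_n).
x=0.300000, u=-1.620000: f=2.086200 → u ← -1.620000 + 0.15·2.086200 = -1.307070
x=0.450000, u=-1.307070: f=1.477848 → u ← -1.307070 + 0.15·1.477848 = -1.085393
u(0.6) ≈ -1.0854

-1.0854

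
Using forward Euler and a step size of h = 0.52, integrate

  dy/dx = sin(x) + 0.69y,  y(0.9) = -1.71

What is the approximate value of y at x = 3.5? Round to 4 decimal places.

Euler: y_{n+1} = y_n + h·f(x_n, y_n).
x=0.900000, y=-1.710000: f=-0.396573 → y ← -1.710000 + 0.52·(-0.396573) = -1.916218
x=1.420000, y=-1.916218: f=-0.333539 → y ← -1.916218 + 0.52·(-0.333539) = -2.089658
x=1.940000, y=-2.089658: f=-0.509249 → y ← -2.089658 + 0.52·(-0.509249) = -2.354468
x=2.460000, y=-2.354468: f=-0.994552 → y ← -2.354468 + 0.52·(-0.994552) = -2.871635
x=2.980000, y=-2.871635: f=-1.820538 → y ← -2.871635 + 0.52·(-1.820538) = -3.818314
y(3.5) ≈ -3.8183

-3.8183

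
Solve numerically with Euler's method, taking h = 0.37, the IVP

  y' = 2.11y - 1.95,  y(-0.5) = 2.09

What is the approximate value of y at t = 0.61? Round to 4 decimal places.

7.5069

Euler: y_{n+1} = y_n + h·f(t_n, y_n).
t=-0.500000, y=2.090000: f=2.459900 → y ← 2.090000 + 0.37·2.459900 = 3.000163
t=-0.130000, y=3.000163: f=4.380344 → y ← 3.000163 + 0.37·4.380344 = 4.620890
t=0.240000, y=4.620890: f=7.800078 → y ← 4.620890 + 0.37·7.800078 = 7.506919
y(0.61) ≈ 7.5069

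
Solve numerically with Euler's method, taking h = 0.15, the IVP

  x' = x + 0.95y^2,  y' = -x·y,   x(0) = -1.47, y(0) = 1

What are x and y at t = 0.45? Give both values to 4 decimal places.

Euler on (x,y): x_{n+1} = x_n + h·x', y_{n+1} = y_n + h·y'.
0.000000: (-1.470000, 1.000000); f=(-0.520000, 1.470000) → (-1.548000, 1.220500)
0.150000: (-1.548000, 1.220500); f=(-0.132861, 1.889334) → (-1.567929, 1.503900)
0.300000: (-1.567929, 1.503900); f=(0.580701, 2.358009) → (-1.480824, 1.857601)
(x(0.45), y(0.45)) ≈ (-1.4808, 1.8576)

-1.4808, 1.8576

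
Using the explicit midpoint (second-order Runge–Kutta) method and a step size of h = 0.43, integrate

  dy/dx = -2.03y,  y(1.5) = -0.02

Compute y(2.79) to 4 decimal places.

Midpoint: k1 = f(x_n, y_n); k2 = f(x_n + h/2, y_n + (h/2)·k1); y_{n+1} = y_n + h·k2.
x=1.500000, y=-0.020000:
  k1 = f(1.500000, -0.020000) = 0.040600
  k2 = f(1.715000, -0.011271) = 0.022880
  y ← -0.020000 + 0.43·0.022880 = -0.010162
x=1.930000, y=-0.010162:
  k1 = f(1.930000, -0.010162) = 0.020628
  k2 = f(2.145000, -0.005727) = 0.011625
  y ← -0.010162 + 0.43·0.011625 = -0.005163
x=2.360000, y=-0.005163:
  k1 = f(2.360000, -0.005163) = 0.010481
  k2 = f(2.575000, -0.002910) = 0.005906
  y ← -0.005163 + 0.43·0.005906 = -0.002623
y(2.79) ≈ -0.0026

-0.0026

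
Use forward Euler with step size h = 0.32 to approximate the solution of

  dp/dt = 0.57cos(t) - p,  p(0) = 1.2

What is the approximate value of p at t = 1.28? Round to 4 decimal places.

Euler: p_{n+1} = p_n + h·f(t_n, p_n).
t=0.000000, p=1.200000: f=-0.630000 → p ← 1.200000 + 0.32·(-0.630000) = 0.998400
t=0.320000, p=0.998400: f=-0.457336 → p ← 0.998400 + 0.32·(-0.457336) = 0.852053
t=0.640000, p=0.852053: f=-0.394858 → p ← 0.852053 + 0.32·(-0.394858) = 0.725698
t=0.960000, p=0.725698: f=-0.398792 → p ← 0.725698 + 0.32·(-0.398792) = 0.598085
p(1.28) ≈ 0.5981

0.5981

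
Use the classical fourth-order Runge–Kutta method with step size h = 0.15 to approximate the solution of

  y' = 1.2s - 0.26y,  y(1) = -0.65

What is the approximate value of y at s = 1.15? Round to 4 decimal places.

-0.4353

RK4: k1 = f(s_n, y_n); k2 = f(s_n + h/2, y_n + (h/2)·k1); k3 = f(s_n + h/2, y_n + (h/2)·k2); k4 = f(s_n + h, y_n + h·k3); y_{n+1} = y_n + (h/6)·(k1 + 2k2 + 2k3 + k4).
s=1.000000, y=-0.650000:
  k1 = f(1.000000, -0.650000) = 1.369000
  k2 = f(1.075000, -0.547325) = 1.432304
  k3 = f(1.075000, -0.542577) = 1.431070
  k4 = f(1.150000, -0.435339) = 1.493188
  y ← -0.650000 + (0.15/6)·(k1 + 2k2 + 2k3 + k4) = -0.435277
y(1.15) ≈ -0.4353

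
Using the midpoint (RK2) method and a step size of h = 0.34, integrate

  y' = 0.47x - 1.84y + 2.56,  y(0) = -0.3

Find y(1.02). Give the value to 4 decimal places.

Midpoint: k1 = f(x_n, y_n); k2 = f(x_n + h/2, y_n + (h/2)·k1); y_{n+1} = y_n + h·k2.
x=0.000000, y=-0.300000:
  k1 = f(0.000000, -0.300000) = 3.112000
  k2 = f(0.170000, 0.229040) = 2.218466
  y ← -0.300000 + 0.34·2.218466 = 0.454279
x=0.340000, y=0.454279:
  k1 = f(0.340000, 0.454279) = 1.883927
  k2 = f(0.510000, 0.774546) = 1.374535
  y ← 0.454279 + 0.34·1.374535 = 0.921620
x=0.680000, y=0.921620:
  k1 = f(0.680000, 0.921620) = 1.183818
  k2 = f(0.850000, 1.122870) = 0.893420
  y ← 0.921620 + 0.34·0.893420 = 1.225383
y(1.02) ≈ 1.2254

1.2254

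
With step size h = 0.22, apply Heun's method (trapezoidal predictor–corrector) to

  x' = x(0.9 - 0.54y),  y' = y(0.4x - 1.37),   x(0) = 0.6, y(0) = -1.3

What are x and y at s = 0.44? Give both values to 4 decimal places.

Heun on (x,y): k1 = f(s_n, state_n); k2 = f(s_n + h, state_n + h·k1); state_{n+1} = state_n + (h/2)·(k1 + k2).
0.000000: (0.600000, -1.300000)
  k1 = (0.961200, 1.469000)
  predictor → (0.811464, -0.976820)
  k2 = (1.158351, 1.021182)
  → (0.833151, -1.026080)
0.220000: (0.833151, -1.026080)
  k1 = (1.211470, 1.063778)
  predictor → (1.099674, -0.792049)
  k2 = (1.460044, 0.736709)
  → (1.127017, -0.828026)
(x(0.44), y(0.44)) ≈ (1.1270, -0.8280)

1.1270, -0.8280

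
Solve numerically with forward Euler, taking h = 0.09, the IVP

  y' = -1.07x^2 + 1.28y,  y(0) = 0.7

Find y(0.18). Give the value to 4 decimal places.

0.8698

Euler: y_{n+1} = y_n + h·f(x_n, y_n).
x=0.000000, y=0.700000: f=0.896000 → y ← 0.700000 + 0.09·0.896000 = 0.780640
x=0.090000, y=0.780640: f=0.990552 → y ← 0.780640 + 0.09·0.990552 = 0.869790
y(0.18) ≈ 0.8698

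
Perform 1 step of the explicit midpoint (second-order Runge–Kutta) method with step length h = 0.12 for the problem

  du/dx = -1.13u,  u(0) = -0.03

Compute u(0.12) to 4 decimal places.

Midpoint: k1 = f(x_n, u_n); k2 = f(x_n + h/2, u_n + (h/2)·k1); u_{n+1} = u_n + h·k2.
x=0.000000, u=-0.030000:
  k1 = f(0.000000, -0.030000) = 0.033900
  k2 = f(0.060000, -0.027966) = 0.031602
  u ← -0.030000 + 0.12·0.031602 = -0.026208
u(0.12) ≈ -0.0262

-0.0262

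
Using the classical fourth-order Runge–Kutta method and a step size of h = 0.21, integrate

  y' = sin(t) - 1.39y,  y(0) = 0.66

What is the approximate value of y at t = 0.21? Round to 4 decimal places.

0.5129

RK4: k1 = f(t_n, y_n); k2 = f(t_n + h/2, y_n + (h/2)·k1); k3 = f(t_n + h/2, y_n + (h/2)·k2); k4 = f(t_n + h, y_n + h·k3); y_{n+1} = y_n + (h/6)·(k1 + 2k2 + 2k3 + k4).
t=0.000000, y=0.660000:
  k1 = f(0.000000, 0.660000) = -0.917400
  k2 = f(0.105000, 0.563673) = -0.678698
  k3 = f(0.105000, 0.588737) = -0.713537
  k4 = f(0.210000, 0.510157) = -0.500659
  y ← 0.660000 + (0.21/6)·(k1 + 2k2 + 2k3 + k4) = 0.512911
y(0.21) ≈ 0.5129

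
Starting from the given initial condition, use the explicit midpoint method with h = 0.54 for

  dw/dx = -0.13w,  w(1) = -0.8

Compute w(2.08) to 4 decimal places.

Midpoint: k1 = f(x_n, w_n); k2 = f(x_n + h/2, w_n + (h/2)·k1); w_{n+1} = w_n + h·k2.
x=1.000000, w=-0.800000:
  k1 = f(1.000000, -0.800000) = 0.104000
  k2 = f(1.270000, -0.771920) = 0.100350
  w ← -0.800000 + 0.54·0.100350 = -0.745811
x=1.540000, w=-0.745811:
  k1 = f(1.540000, -0.745811) = 0.096955
  k2 = f(1.810000, -0.719633) = 0.093552
  w ← -0.745811 + 0.54·0.093552 = -0.695293
w(2.08) ≈ -0.6953

-0.6953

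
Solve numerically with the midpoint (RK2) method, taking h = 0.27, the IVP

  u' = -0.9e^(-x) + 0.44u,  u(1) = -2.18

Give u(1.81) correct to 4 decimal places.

-3.3371

Midpoint: k1 = f(x_n, u_n); k2 = f(x_n + h/2, u_n + (h/2)·k1); u_{n+1} = u_n + h·k2.
x=1.000000, u=-2.180000:
  k1 = f(1.000000, -2.180000) = -1.290291
  k2 = f(1.135000, -2.354189) = -1.325123
  u ← -2.180000 + 0.27·(-1.325123) = -2.537783
x=1.270000, u=-2.537783:
  k1 = f(1.270000, -2.537783) = -1.369373
  k2 = f(1.405000, -2.722649) = -1.418796
  u ← -2.537783 + 0.27·(-1.418796) = -2.920858
x=1.540000, u=-2.920858:
  k1 = f(1.540000, -2.920858) = -1.478121
  k2 = f(1.675000, -3.120404) = -1.541555
  u ← -2.920858 + 0.27·(-1.541555) = -3.337078
u(1.81) ≈ -3.3371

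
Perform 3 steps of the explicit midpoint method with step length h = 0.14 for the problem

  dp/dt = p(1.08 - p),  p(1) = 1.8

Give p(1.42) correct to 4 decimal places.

Midpoint: k1 = f(t_n, p_n); k2 = f(t_n + h/2, p_n + (h/2)·k1); p_{n+1} = p_n + h·k2.
t=1.000000, p=1.800000:
  k1 = f(1.000000, 1.800000) = -1.296000
  k2 = f(1.070000, 1.709280) = -1.075616
  p ← 1.800000 + 0.14·(-1.075616) = 1.649414
t=1.140000, p=1.649414:
  k1 = f(1.140000, 1.649414) = -0.939199
  k2 = f(1.210000, 1.583670) = -0.797647
  p ← 1.649414 + 0.14·(-0.797647) = 1.537743
t=1.280000, p=1.537743:
  k1 = f(1.280000, 1.537743) = -0.703892
  k2 = f(1.350000, 1.488471) = -0.607997
  p ← 1.537743 + 0.14·(-0.607997) = 1.452624
p(1.42) ≈ 1.4526

1.4526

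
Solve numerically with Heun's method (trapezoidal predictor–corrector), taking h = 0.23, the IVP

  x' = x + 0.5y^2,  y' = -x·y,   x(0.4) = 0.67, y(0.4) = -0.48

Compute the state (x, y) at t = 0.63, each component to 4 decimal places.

Heun on (x,y): k1 = f(t_n, state_n); k2 = f(t_n + h, state_n + h·k1); state_{n+1} = state_n + (h/2)·(k1 + k2).
0.400000: (0.670000, -0.480000)
  k1 = (0.785200, 0.321600)
  predictor → (0.850596, -0.406032)
  k2 = (0.933027, 0.345369)
  → (0.867596, -0.403299)
(x(0.63), y(0.63)) ≈ (0.8676, -0.4033)

0.8676, -0.4033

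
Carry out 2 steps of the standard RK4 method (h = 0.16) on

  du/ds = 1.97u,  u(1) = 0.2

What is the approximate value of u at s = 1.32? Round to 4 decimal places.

RK4: k1 = f(s_n, u_n); k2 = f(s_n + h/2, u_n + (h/2)·k1); k3 = f(s_n + h/2, u_n + (h/2)·k2); k4 = f(s_n + h, u_n + h·k3); u_{n+1} = u_n + (h/6)·(k1 + 2k2 + 2k3 + k4).
s=1.000000, u=0.200000:
  k1 = f(1.000000, 0.200000) = 0.394000
  k2 = f(1.080000, 0.231520) = 0.456094
  k3 = f(1.080000, 0.236488) = 0.465880
  k4 = f(1.160000, 0.274541) = 0.540846
  u ← 0.200000 + (0.16/6)·(k1 + 2k2 + 2k3 + k4) = 0.274101
s=1.160000, u=0.274101:
  k1 = f(1.160000, 0.274101) = 0.539979
  k2 = f(1.240000, 0.317300) = 0.625080
  k3 = f(1.240000, 0.324108) = 0.638492
  k4 = f(1.320000, 0.376260) = 0.741232
  u ← 0.274101 + (0.16/6)·(k1 + 2k2 + 2k3 + k4) = 0.375657
u(1.32) ≈ 0.3757

0.3757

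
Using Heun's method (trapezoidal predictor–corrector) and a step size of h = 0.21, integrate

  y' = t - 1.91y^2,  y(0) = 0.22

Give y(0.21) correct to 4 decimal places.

0.2243

Heun: k1 = f(t_n, y_n); k2 = f(t_n + h, y_n + h·k1); y_{n+1} = y_n + (h/2)·(k1 + k2).
t=0.000000, y=0.220000:
  k1 = f(0.000000, 0.220000) = -0.092444
  k2 = f(0.210000, 0.200587) = 0.133151
  y ← 0.220000 + (0.21/2)·(-0.092444 + 0.133151) = 0.224274
y(0.21) ≈ 0.2243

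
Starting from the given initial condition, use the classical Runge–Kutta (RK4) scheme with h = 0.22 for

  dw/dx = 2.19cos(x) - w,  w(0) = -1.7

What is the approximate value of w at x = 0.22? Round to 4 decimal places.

RK4: k1 = f(x_n, w_n); k2 = f(x_n + h/2, w_n + (h/2)·k1); k3 = f(x_n + h/2, w_n + (h/2)·k2); k4 = f(x_n + h, w_n + h·k3); w_{n+1} = w_n + (h/6)·(k1 + 2k2 + 2k3 + k4).
x=0.000000, w=-1.700000:
  k1 = f(0.000000, -1.700000) = 3.890000
  k2 = f(0.110000, -1.272100) = 3.448864
  k3 = f(0.110000, -1.320625) = 3.497389
  k4 = f(0.220000, -0.930574) = 3.067790
  w ← -1.700000 + (0.22/6)·(k1 + 2k2 + 2k3 + k4) = -0.935489
w(0.22) ≈ -0.9355

-0.9355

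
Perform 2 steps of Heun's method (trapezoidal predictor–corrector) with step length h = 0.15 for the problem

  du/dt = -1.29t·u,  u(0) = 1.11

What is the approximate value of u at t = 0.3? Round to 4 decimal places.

Heun: k1 = f(t_n, u_n); k2 = f(t_n + h, u_n + h·k1); u_{n+1} = u_n + (h/2)·(k1 + k2).
t=0.000000, u=1.110000:
  k1 = f(0.000000, 1.110000) = 0.000000
  k2 = f(0.150000, 1.110000) = -0.214785
  u ← 1.110000 + (0.15/2)·(0.000000 + (-0.214785)) = 1.093891
t=0.150000, u=1.093891:
  k1 = f(0.150000, 1.093891) = -0.211668
  k2 = f(0.300000, 1.062141) = -0.411049
  u ← 1.093891 + (0.15/2)·(-0.211668 + (-0.411049)) = 1.047187
u(0.3) ≈ 1.0472

1.0472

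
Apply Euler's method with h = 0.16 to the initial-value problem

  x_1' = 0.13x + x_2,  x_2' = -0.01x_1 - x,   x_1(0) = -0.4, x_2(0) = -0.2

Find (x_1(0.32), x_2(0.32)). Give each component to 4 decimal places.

Euler on (x_1,x_2): x_1_{n+1} = x_1_n + h·x_1', x_2_{n+1} = x_2_n + h·x_2'.
0.000000: (-0.400000, -0.200000); f=(-0.200000, 0.004000) → (-0.432000, -0.199360)
0.160000: (-0.432000, -0.199360); f=(-0.178560, -0.155680) → (-0.460570, -0.224269)
(x_1(0.32), x_2(0.32)) ≈ (-0.4606, -0.2243)

-0.4606, -0.2243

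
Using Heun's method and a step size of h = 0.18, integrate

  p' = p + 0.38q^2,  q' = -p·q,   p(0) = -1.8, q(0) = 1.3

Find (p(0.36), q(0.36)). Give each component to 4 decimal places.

Heun on (p,q): k1 = f(s_n, state_n); k2 = f(s_n + h, state_n + h·k1); state_{n+1} = state_n + (h/2)·(k1 + k2).
0.000000: (-1.800000, 1.300000)
  k1 = (-1.157800, 2.340000)
  predictor → (-2.008404, 1.721200)
  k2 = (-0.882643, 3.456865)
  → (-1.983640, 1.821718)
0.180000: (-1.983640, 1.821718)
  k1 = (-0.722551, 3.613632)
  predictor → (-2.113699, 2.472172)
  k2 = (0.208721, 5.225427)
  → (-2.029884, 2.617233)
(p(0.36), q(0.36)) ≈ (-2.0299, 2.6172)

-2.0299, 2.6172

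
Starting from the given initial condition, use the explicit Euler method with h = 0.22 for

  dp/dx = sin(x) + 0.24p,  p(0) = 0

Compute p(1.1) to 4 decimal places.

Euler: p_{n+1} = p_n + h·f(x_n, p_n).
x=0.000000, p=0.000000: f=0.000000 → p ← 0.000000 + 0.22·0.000000 = 0.000000
x=0.220000, p=0.000000: f=0.218230 → p ← 0.000000 + 0.22·0.218230 = 0.048011
x=0.440000, p=0.048011: f=0.437462 → p ← 0.048011 + 0.22·0.437462 = 0.144252
x=0.660000, p=0.144252: f=0.647737 → p ← 0.144252 + 0.22·0.647737 = 0.286754
x=0.880000, p=0.286754: f=0.839560 → p ← 0.286754 + 0.22·0.839560 = 0.471458
p(1.1) ≈ 0.4715

0.4715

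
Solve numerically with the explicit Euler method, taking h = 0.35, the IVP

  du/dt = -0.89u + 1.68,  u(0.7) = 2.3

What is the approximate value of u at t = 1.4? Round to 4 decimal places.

Euler: u_{n+1} = u_n + h·f(t_n, u_n).
t=0.700000, u=2.300000: f=-0.367000 → u ← 2.300000 + 0.35·(-0.367000) = 2.171550
t=1.050000, u=2.171550: f=-0.252679 → u ← 2.171550 + 0.35·(-0.252679) = 2.083112
u(1.4) ≈ 2.0831

2.0831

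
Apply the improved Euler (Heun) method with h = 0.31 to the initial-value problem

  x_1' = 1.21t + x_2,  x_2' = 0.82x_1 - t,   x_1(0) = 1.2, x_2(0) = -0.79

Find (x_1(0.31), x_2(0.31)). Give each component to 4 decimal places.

1.0605, -0.5641

Heun on (x_1,x_2): k1 = f(t_n, state_n); k2 = f(t_n + h, state_n + h·k1); state_{n+1} = state_n + (h/2)·(k1 + k2).
0.000000: (1.200000, -0.790000)
  k1 = (-0.790000, 0.984000)
  predictor → (0.955100, -0.484960)
  k2 = (-0.109860, 0.473182)
  → (1.060522, -0.564137)
(x_1(0.31), x_2(0.31)) ≈ (1.0605, -0.5641)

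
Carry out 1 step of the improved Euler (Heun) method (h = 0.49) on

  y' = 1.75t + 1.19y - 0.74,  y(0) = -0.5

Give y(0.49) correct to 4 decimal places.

-1.1348

Heun: k1 = f(t_n, y_n); k2 = f(t_n + h, y_n + h·k1); y_{n+1} = y_n + (h/2)·(k1 + k2).
t=0.000000, y=-0.500000:
  k1 = f(0.000000, -0.500000) = -1.335000
  k2 = f(0.490000, -1.154150) = -1.255939
  y ← -0.500000 + (0.49/2)·(-1.335000 + (-1.255939)) = -1.134780
y(0.49) ≈ -1.1348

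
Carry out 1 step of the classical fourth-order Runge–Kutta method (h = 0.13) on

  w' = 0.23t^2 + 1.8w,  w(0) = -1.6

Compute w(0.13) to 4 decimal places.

RK4: k1 = f(t_n, w_n); k2 = f(t_n + h/2, w_n + (h/2)·k1); k3 = f(t_n + h/2, w_n + (h/2)·k2); k4 = f(t_n + h, w_n + h·k3); w_{n+1} = w_n + (h/6)·(k1 + 2k2 + 2k3 + k4).
t=0.000000, w=-1.600000:
  k1 = f(0.000000, -1.600000) = -2.880000
  k2 = f(0.065000, -1.787200) = -3.215988
  k3 = f(0.065000, -1.809039) = -3.255299
  k4 = f(0.130000, -2.023189) = -3.637853
  w ← -1.600000 + (0.13/6)·(k1 + 2k2 + 2k3 + k4) = -2.021643
w(0.13) ≈ -2.0216

-2.0216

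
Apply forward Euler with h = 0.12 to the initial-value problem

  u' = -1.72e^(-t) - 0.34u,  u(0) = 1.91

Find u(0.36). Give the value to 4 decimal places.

Euler: u_{n+1} = u_n + h·f(t_n, u_n).
t=0.000000, u=1.910000: f=-2.369400 → u ← 1.910000 + 0.12·(-2.369400) = 1.625672
t=0.120000, u=1.625672: f=-2.078232 → u ← 1.625672 + 0.12·(-2.078232) = 1.376284
t=0.240000, u=1.376284: f=-1.820937 → u ← 1.376284 + 0.12·(-1.820937) = 1.157772
u(0.36) ≈ 1.1578

1.1578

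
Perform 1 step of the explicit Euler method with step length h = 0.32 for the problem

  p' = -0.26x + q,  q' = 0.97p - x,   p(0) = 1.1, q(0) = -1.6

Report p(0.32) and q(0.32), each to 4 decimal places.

0.5880, -1.2586

Euler on (p,q): p_{n+1} = p_n + h·p', q_{n+1} = q_n + h·q'.
0.000000: (1.100000, -1.600000); f=(-1.600000, 1.067000) → (0.588000, -1.258560)
(p(0.32), q(0.32)) ≈ (0.5880, -1.2586)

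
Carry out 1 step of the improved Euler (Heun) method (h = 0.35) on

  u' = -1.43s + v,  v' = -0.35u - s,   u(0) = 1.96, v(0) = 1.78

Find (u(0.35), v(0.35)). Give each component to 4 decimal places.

Heun on (u,v): k1 = f(s_n, state_n); k2 = f(s_n + h, state_n + h·k1); state_{n+1} = state_n + (h/2)·(k1 + k2).
0.000000: (1.960000, 1.780000)
  k1 = (1.780000, -0.686000)
  predictor → (2.583000, 1.539900)
  k2 = (1.039400, -1.254050)
  → (2.453395, 1.440491)
(u(0.35), v(0.35)) ≈ (2.4534, 1.4405)

2.4534, 1.4405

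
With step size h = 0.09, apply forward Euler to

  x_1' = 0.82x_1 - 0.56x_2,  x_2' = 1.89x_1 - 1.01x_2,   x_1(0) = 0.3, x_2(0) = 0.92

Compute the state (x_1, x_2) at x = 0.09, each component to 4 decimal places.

0.2758, 0.8874

Euler on (x_1,x_2): x_1_{n+1} = x_1_n + h·x_1', x_2_{n+1} = x_2_n + h·x_2'.
0.000000: (0.300000, 0.920000); f=(-0.269200, -0.362200) → (0.275772, 0.887402)
(x_1(0.09), x_2(0.09)) ≈ (0.2758, 0.8874)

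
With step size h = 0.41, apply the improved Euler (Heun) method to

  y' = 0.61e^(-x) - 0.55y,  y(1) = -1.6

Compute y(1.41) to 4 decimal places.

-1.2137

Heun: k1 = f(x_n, y_n); k2 = f(x_n + h, y_n + h·k1); y_{n+1} = y_n + (h/2)·(k1 + k2).
x=1.000000, y=-1.600000:
  k1 = f(1.000000, -1.600000) = 1.104406
  k2 = f(1.410000, -1.147193) = 0.779884
  y ← -1.600000 + (0.41/2)·(1.104406 + 0.779884) = -1.213721
y(1.41) ≈ -1.2137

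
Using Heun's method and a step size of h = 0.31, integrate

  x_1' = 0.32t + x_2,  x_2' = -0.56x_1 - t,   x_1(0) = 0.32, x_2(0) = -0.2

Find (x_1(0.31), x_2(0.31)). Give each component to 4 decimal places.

0.2648, -0.2982

Heun on (x_1,x_2): k1 = f(t_n, state_n); k2 = f(t_n + h, state_n + h·k1); state_{n+1} = state_n + (h/2)·(k1 + k2).
0.000000: (0.320000, -0.200000)
  k1 = (-0.200000, -0.179200)
  predictor → (0.258000, -0.255552)
  k2 = (-0.156352, -0.454480)
  → (0.264765, -0.298220)
(x_1(0.31), x_2(0.31)) ≈ (0.2648, -0.2982)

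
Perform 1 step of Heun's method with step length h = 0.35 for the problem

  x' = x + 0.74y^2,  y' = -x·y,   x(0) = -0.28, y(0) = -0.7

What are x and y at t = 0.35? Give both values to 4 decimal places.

Heun on (x,y): k1 = f(t_n, state_n); k2 = f(t_n + h, state_n + h·k1); state_{n+1} = state_n + (h/2)·(k1 + k2).
0.000000: (-0.280000, -0.700000)
  k1 = (0.082600, -0.196000)
  predictor → (-0.251090, -0.768600)
  k2 = (0.186062, -0.192988)
  → (-0.232984, -0.768073)
(x(0.35), y(0.35)) ≈ (-0.2330, -0.7681)

-0.2330, -0.7681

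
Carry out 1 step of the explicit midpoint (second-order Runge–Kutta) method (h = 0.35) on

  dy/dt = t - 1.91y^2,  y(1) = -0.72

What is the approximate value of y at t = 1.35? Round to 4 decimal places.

-0.6536

Midpoint: k1 = f(t_n, y_n); k2 = f(t_n + h/2, y_n + (h/2)·k1); y_{n+1} = y_n + h·k2.
t=1.000000, y=-0.720000:
  k1 = f(1.000000, -0.720000) = 0.009856
  k2 = f(1.175000, -0.718275) = 0.189594
  y ← -0.720000 + 0.35·0.189594 = -0.653642
y(1.35) ≈ -0.6536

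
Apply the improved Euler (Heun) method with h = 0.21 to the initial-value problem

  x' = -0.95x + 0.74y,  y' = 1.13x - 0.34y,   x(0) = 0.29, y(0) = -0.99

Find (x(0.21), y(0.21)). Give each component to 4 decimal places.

Heun on (x,y): k1 = f(t_n, state_n); k2 = f(t_n + h, state_n + h·k1); state_{n+1} = state_n + (h/2)·(k1 + k2).
0.000000: (0.290000, -0.990000)
  k1 = (-1.008100, 0.664300)
  predictor → (0.078299, -0.850497)
  k2 = (-0.703752, 0.377647)
  → (0.110256, -0.880596)
(x(0.21), y(0.21)) ≈ (0.1103, -0.8806)

0.1103, -0.8806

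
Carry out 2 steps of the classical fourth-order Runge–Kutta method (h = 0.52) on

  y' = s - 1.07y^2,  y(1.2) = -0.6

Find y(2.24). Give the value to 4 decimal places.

0.9246

RK4: k1 = f(s_n, y_n); k2 = f(s_n + h/2, y_n + (h/2)·k1); k3 = f(s_n + h/2, y_n + (h/2)·k2); k4 = f(s_n + h, y_n + h·k3); y_{n+1} = y_n + (h/6)·(k1 + 2k2 + 2k3 + k4).
s=1.200000, y=-0.600000:
  k1 = f(1.200000, -0.600000) = 0.814800
  k2 = f(1.460000, -0.388152) = 1.298792
  k3 = f(1.460000, -0.262314) = 1.386375
  k4 = f(1.720000, 0.120915) = 1.704356
  y ← -0.600000 + (0.52/6)·(k1 + 2k2 + 2k3 + k4) = 0.083756
s=1.720000, y=0.083756:
  k1 = f(1.720000, 0.083756) = 1.712494
  k2 = f(1.980000, 0.529004) = 1.680565
  k3 = f(1.980000, 0.520703) = 1.689889
  k4 = f(2.240000, 0.962498) = 1.248749
  y ← 0.083756 + (0.52/6)·(k1 + 2k2 + 2k3 + k4) = 0.924609
y(2.24) ≈ 0.9246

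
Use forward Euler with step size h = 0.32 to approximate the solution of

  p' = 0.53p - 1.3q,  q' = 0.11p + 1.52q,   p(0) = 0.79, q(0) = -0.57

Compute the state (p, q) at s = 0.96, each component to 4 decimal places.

Euler on (p,q): p_{n+1} = p_n + h·p', q_{n+1} = q_n + h·q'.
0.000000: (0.790000, -0.570000); f=(1.159700, -0.779500) → (1.161104, -0.819440)
0.320000: (1.161104, -0.819440); f=(1.680657, -1.117827) → (1.698914, -1.177145)
0.640000: (1.698914, -1.177145); f=(2.430713, -1.602379) → (2.476742, -1.689906)
(p(0.96), q(0.96)) ≈ (2.4767, -1.6899)

2.4767, -1.6899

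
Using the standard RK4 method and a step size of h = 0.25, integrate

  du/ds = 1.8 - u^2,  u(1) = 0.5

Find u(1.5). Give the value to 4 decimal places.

1.0550

RK4: k1 = f(s_n, u_n); k2 = f(s_n + h/2, u_n + (h/2)·k1); k3 = f(s_n + h/2, u_n + (h/2)·k2); k4 = f(s_n + h, u_n + h·k3); u_{n+1} = u_n + (h/6)·(k1 + 2k2 + 2k3 + k4).
s=1.000000, u=0.500000:
  k1 = f(1.000000, 0.500000) = 1.550000
  k2 = f(1.125000, 0.693750) = 1.318711
  k3 = f(1.125000, 0.664839) = 1.357989
  k4 = f(1.250000, 0.839497) = 1.095244
  u ← 0.500000 + (0.25/6)·(k1 + 2k2 + 2k3 + k4) = 0.833277
s=1.250000, u=0.833277:
  k1 = f(1.250000, 0.833277) = 1.105650
  k2 = f(1.375000, 0.971483) = 0.856221
  k3 = f(1.375000, 0.940304) = 0.915828
  k4 = f(1.500000, 1.062234) = 0.671659
  u ← 0.833277 + (0.25/6)·(k1 + 2k2 + 2k3 + k4) = 1.055002
u(1.5) ≈ 1.0550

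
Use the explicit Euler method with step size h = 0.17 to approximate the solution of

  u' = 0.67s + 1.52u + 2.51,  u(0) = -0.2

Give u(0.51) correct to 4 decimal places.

Euler: u_{n+1} = u_n + h·f(s_n, u_n).
s=0.000000, u=-0.200000: f=2.206000 → u ← -0.200000 + 0.17·2.206000 = 0.175020
s=0.170000, u=0.175020: f=2.889930 → u ← 0.175020 + 0.17·2.889930 = 0.666308
s=0.340000, u=0.666308: f=3.750588 → u ← 0.666308 + 0.17·3.750588 = 1.303908
u(0.51) ≈ 1.3039

1.3039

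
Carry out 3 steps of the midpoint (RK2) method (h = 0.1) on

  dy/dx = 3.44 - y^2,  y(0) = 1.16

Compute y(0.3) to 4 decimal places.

Midpoint: k1 = f(x_n, y_n); k2 = f(x_n + h/2, y_n + (h/2)·k1); y_{n+1} = y_n + h·k2.
x=0.000000, y=1.160000:
  k1 = f(0.000000, 1.160000) = 2.094400
  k2 = f(0.050000, 1.264720) = 1.840483
  y ← 1.160000 + 0.1·1.840483 = 1.344048
x=0.100000, y=1.344048:
  k1 = f(0.100000, 1.344048) = 1.633534
  k2 = f(0.150000, 1.425725) = 1.407308
  y ← 1.344048 + 0.1·1.407308 = 1.484779
x=0.200000, y=1.484779:
  k1 = f(0.200000, 1.484779) = 1.235431
  k2 = f(0.250000, 1.546551) = 1.048181
  y ← 1.484779 + 0.1·1.048181 = 1.589597
y(0.3) ≈ 1.5896

1.5896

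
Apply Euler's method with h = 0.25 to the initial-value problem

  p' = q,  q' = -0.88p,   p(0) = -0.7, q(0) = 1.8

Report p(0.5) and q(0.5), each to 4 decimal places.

0.2385, 2.0090

Euler on (p,q): p_{n+1} = p_n + h·p', q_{n+1} = q_n + h·q'.
0.000000: (-0.700000, 1.800000); f=(1.800000, 0.616000) → (-0.250000, 1.954000)
0.250000: (-0.250000, 1.954000); f=(1.954000, 0.220000) → (0.238500, 2.009000)
(p(0.5), q(0.5)) ≈ (0.2385, 2.0090)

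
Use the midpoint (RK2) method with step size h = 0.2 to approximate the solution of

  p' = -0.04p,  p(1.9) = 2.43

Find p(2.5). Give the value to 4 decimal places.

2.3724

Midpoint: k1 = f(x_n, p_n); k2 = f(x_n + h/2, p_n + (h/2)·k1); p_{n+1} = p_n + h·k2.
x=1.900000, p=2.430000:
  k1 = f(1.900000, 2.430000) = -0.097200
  k2 = f(2.000000, 2.420280) = -0.096811
  p ← 2.430000 + 0.2·(-0.096811) = 2.410638
x=2.100000, p=2.410638:
  k1 = f(2.100000, 2.410638) = -0.096426
  k2 = f(2.200000, 2.400995) = -0.096040
  p ← 2.410638 + 0.2·(-0.096040) = 2.391430
x=2.300000, p=2.391430:
  k1 = f(2.300000, 2.391430) = -0.095657
  k2 = f(2.400000, 2.381864) = -0.095275
  p ← 2.391430 + 0.2·(-0.095275) = 2.372375
p(2.5) ≈ 2.3724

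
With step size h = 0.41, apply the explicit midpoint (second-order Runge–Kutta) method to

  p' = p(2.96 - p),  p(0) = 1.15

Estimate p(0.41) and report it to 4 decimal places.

2.0442

Midpoint: k1 = f(s_n, p_n); k2 = f(s_n + h/2, p_n + (h/2)·k1); p_{n+1} = p_n + h·k2.
s=0.000000, p=1.150000:
  k1 = f(0.000000, 1.150000) = 2.081500
  k2 = f(0.205000, 1.576707) = 2.181048
  p ← 1.150000 + 0.41·2.181048 = 2.044230
p(0.41) ≈ 2.0442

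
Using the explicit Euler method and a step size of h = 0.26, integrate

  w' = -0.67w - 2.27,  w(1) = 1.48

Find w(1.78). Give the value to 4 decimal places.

Euler: w_{n+1} = w_n + h·f(t_n, w_n).
t=1.000000, w=1.480000: f=-3.261600 → w ← 1.480000 + 0.26·(-3.261600) = 0.631984
t=1.260000, w=0.631984: f=-2.693429 → w ← 0.631984 + 0.26·(-2.693429) = -0.068308
t=1.520000, w=-0.068308: f=-2.224234 → w ← -0.068308 + 0.26·(-2.224234) = -0.646608
w(1.78) ≈ -0.6466

-0.6466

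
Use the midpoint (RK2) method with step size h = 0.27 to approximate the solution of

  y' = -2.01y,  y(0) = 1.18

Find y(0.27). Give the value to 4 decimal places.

Midpoint: k1 = f(s_n, y_n); k2 = f(s_n + h/2, y_n + (h/2)·k1); y_{n+1} = y_n + h·k2.
s=0.000000, y=1.180000:
  k1 = f(0.000000, 1.180000) = -2.371800
  k2 = f(0.135000, 0.859807) = -1.728212
  y ← 1.180000 + 0.27·(-1.728212) = 0.713383
y(0.27) ≈ 0.7134

0.7134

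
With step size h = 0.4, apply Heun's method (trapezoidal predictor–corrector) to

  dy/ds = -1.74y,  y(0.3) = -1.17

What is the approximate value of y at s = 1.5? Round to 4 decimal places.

Heun: k1 = f(s_n, y_n); k2 = f(s_n + h, y_n + h·k1); y_{n+1} = y_n + (h/2)·(k1 + k2).
s=0.300000, y=-1.170000:
  k1 = f(0.300000, -1.170000) = 2.035800
  k2 = f(0.700000, -0.355680) = 0.618883
  y ← -1.170000 + (0.4/2)·(2.035800 + 0.618883) = -0.639063
s=0.700000, y=-0.639063:
  k1 = f(0.700000, -0.639063) = 1.111970
  k2 = f(1.100000, -0.194275) = 0.338039
  y ← -0.639063 + (0.4/2)·(1.111970 + 0.338039) = -0.349062
s=1.100000, y=-0.349062:
  k1 = f(1.100000, -0.349062) = 0.607367
  k2 = f(1.500000, -0.106115) = 0.184640
  y ← -0.349062 + (0.4/2)·(0.607367 + 0.184640) = -0.190660
y(1.5) ≈ -0.1907

-0.1907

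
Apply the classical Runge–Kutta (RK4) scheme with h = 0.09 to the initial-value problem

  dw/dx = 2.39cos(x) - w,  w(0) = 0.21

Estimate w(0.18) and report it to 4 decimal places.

RK4: k1 = f(x_n, w_n); k2 = f(x_n + h/2, w_n + (h/2)·k1); k3 = f(x_n + h/2, w_n + (h/2)·k2); k4 = f(x_n + h, w_n + h·k3); w_{n+1} = w_n + (h/6)·(k1 + 2k2 + 2k3 + k4).
x=0.000000, w=0.210000:
  k1 = f(0.000000, 0.210000) = 2.180000
  k2 = f(0.045000, 0.308100) = 2.079481
  k3 = f(0.045000, 0.303577) = 2.084004
  k4 = f(0.090000, 0.397560) = 1.982767
  w ← 0.210000 + (0.09/6)·(k1 + 2k2 + 2k3 + k4) = 0.397346
x=0.090000, w=0.397346:
  k1 = f(0.090000, 0.397346) = 1.982981
  k2 = f(0.135000, 0.486580) = 1.881674
  k3 = f(0.135000, 0.482021) = 1.886233
  k4 = f(0.180000, 0.567107) = 1.784279
  w ← 0.397346 + (0.09/6)·(k1 + 2k2 + 2k3 + k4) = 0.566892
w(0.18) ≈ 0.5669

0.5669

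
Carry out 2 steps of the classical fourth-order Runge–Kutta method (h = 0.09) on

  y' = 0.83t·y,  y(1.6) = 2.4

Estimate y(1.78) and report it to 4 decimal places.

3.0893

RK4: k1 = f(t_n, y_n); k2 = f(t_n + h/2, y_n + (h/2)·k1); k3 = f(t_n + h/2, y_n + (h/2)·k2); k4 = f(t_n + h, y_n + h·k3); y_{n+1} = y_n + (h/6)·(k1 + 2k2 + 2k3 + k4).
t=1.600000, y=2.400000:
  k1 = f(1.600000, 2.400000) = 3.187200
  k2 = f(1.645000, 2.543424) = 3.472664
  k3 = f(1.645000, 2.556270) = 3.490203
  k4 = f(1.690000, 2.714118) = 3.807094
  y ← 2.400000 + (0.09/6)·(k1 + 2k2 + 2k3 + k4) = 2.713800
t=1.690000, y=2.713800:
  k1 = f(1.690000, 2.713800) = 3.806648
  k2 = f(1.735000, 2.885100) = 4.154688
  k3 = f(1.735000, 2.900761) = 4.177241
  k4 = f(1.780000, 3.089752) = 4.564800
  y ← 2.713800 + (0.09/6)·(k1 + 2k2 + 2k3 + k4) = 3.089330
y(1.78) ≈ 3.0893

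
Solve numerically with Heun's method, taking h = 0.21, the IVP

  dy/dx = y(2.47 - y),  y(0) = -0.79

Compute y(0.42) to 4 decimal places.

-3.9482

Heun: k1 = f(x_n, y_n); k2 = f(x_n + h, y_n + h·k1); y_{n+1} = y_n + (h/2)·(k1 + k2).
x=0.000000, y=-0.790000:
  k1 = f(0.000000, -0.790000) = -2.575400
  k2 = f(0.210000, -1.330834) = -5.058279
  y ← -0.790000 + (0.21/2)·(-2.575400 + (-5.058279)) = -1.591536
x=0.210000, y=-1.591536:
  k1 = f(0.210000, -1.591536) = -6.464082
  k2 = f(0.420000, -2.948994) = -15.980578
  y ← -1.591536 + (0.21/2)·(-6.464082 + (-15.980578)) = -3.948226
y(0.42) ≈ -3.9482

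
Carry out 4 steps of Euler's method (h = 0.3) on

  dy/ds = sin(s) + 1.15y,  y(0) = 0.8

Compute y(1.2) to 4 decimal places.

3.2413

Euler: y_{n+1} = y_n + h·f(s_n, y_n).
s=0.000000, y=0.800000: f=0.920000 → y ← 0.800000 + 0.3·0.920000 = 1.076000
s=0.300000, y=1.076000: f=1.532920 → y ← 1.076000 + 0.3·1.532920 = 1.535876
s=0.600000, y=1.535876: f=2.330900 → y ← 1.535876 + 0.3·2.330900 = 2.235146
s=0.900000, y=2.235146: f=3.353745 → y ← 2.235146 + 0.3·3.353745 = 3.241270
y(1.2) ≈ 3.2413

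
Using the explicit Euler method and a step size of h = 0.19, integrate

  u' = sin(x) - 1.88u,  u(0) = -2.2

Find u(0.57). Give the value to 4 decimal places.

-0.4908

Euler: u_{n+1} = u_n + h·f(x_n, u_n).
x=0.000000, u=-2.200000: f=4.136000 → u ← -2.200000 + 0.19·4.136000 = -1.414160
x=0.190000, u=-1.414160: f=2.847480 → u ← -1.414160 + 0.19·2.847480 = -0.873139
x=0.380000, u=-0.873139: f=2.012422 → u ← -0.873139 + 0.19·2.012422 = -0.490779
u(0.57) ≈ -0.4908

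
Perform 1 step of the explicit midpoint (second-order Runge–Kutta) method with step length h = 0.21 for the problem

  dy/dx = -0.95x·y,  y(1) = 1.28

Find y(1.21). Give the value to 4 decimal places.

Midpoint: k1 = f(x_n, y_n); k2 = f(x_n + h/2, y_n + (h/2)·k1); y_{n+1} = y_n + h·k2.
x=1.000000, y=1.280000:
  k1 = f(1.000000, 1.280000) = -1.216000
  k2 = f(1.105000, 1.152320) = -1.209648
  y ← 1.280000 + 0.21·(-1.209648) = 1.025974
y(1.21) ≈ 1.0260

1.0260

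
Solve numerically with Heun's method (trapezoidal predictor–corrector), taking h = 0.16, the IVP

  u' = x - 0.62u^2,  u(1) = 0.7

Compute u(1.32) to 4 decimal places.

0.9378

Heun: k1 = f(x_n, u_n); k2 = f(x_n + h, u_n + h·k1); u_{n+1} = u_n + (h/2)·(k1 + k2).
x=1.000000, u=0.700000:
  k1 = f(1.000000, 0.700000) = 0.696200
  k2 = f(1.160000, 0.811392) = 0.751819
  u ← 0.700000 + (0.16/2)·(0.696200 + 0.751819) = 0.815841
x=1.160000, u=0.815841:
  k1 = f(1.160000, 0.815841) = 0.747330
  k2 = f(1.320000, 0.935414) = 0.777500
  u ← 0.815841 + (0.16/2)·(0.747330 + 0.777500) = 0.937828
u(1.32) ≈ 0.9378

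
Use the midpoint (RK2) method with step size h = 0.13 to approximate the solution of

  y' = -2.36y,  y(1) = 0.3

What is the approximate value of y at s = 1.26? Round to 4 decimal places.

Midpoint: k1 = f(s_n, y_n); k2 = f(s_n + h/2, y_n + (h/2)·k1); y_{n+1} = y_n + h·k2.
s=1.000000, y=0.300000:
  k1 = f(1.000000, 0.300000) = -0.708000
  k2 = f(1.065000, 0.253980) = -0.599393
  y ← 0.300000 + 0.13·(-0.599393) = 0.222079
s=1.130000, y=0.222079:
  k1 = f(1.130000, 0.222079) = -0.524106
  k2 = f(1.195000, 0.188012) = -0.443708
  y ← 0.222079 + 0.13·(-0.443708) = 0.164397
y(1.26) ≈ 0.1644

0.1644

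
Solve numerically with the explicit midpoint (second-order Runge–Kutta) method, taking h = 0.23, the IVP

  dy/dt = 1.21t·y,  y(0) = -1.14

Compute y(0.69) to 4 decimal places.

-1.5132

Midpoint: k1 = f(t_n, y_n); k2 = f(t_n + h/2, y_n + (h/2)·k1); y_{n+1} = y_n + h·k2.
t=0.000000, y=-1.140000:
  k1 = f(0.000000, -1.140000) = 0.000000
  k2 = f(0.115000, -1.140000) = -0.158631
  y ← -1.140000 + 0.23·(-0.158631) = -1.176485
t=0.230000, y=-1.176485:
  k1 = f(0.230000, -1.176485) = -0.327416
  k2 = f(0.345000, -1.214138) = -0.506842
  y ← -1.176485 + 0.23·(-0.506842) = -1.293059
t=0.460000, y=-1.293059:
  k1 = f(0.460000, -1.293059) = -0.719717
  k2 = f(0.575000, -1.375826) = -0.957231
  y ← -1.293059 + 0.23·(-0.957231) = -1.513222
y(0.69) ≈ -1.5132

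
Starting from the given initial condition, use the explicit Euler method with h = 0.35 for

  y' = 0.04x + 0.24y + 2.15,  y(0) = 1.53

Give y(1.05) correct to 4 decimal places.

4.4164

Euler: y_{n+1} = y_n + h·f(x_n, y_n).
x=0.000000, y=1.530000: f=2.517200 → y ← 1.530000 + 0.35·2.517200 = 2.411020
x=0.350000, y=2.411020: f=2.742645 → y ← 2.411020 + 0.35·2.742645 = 3.370946
x=0.700000, y=3.370946: f=2.987027 → y ← 3.370946 + 0.35·2.987027 = 4.416405
y(1.05) ≈ 4.4164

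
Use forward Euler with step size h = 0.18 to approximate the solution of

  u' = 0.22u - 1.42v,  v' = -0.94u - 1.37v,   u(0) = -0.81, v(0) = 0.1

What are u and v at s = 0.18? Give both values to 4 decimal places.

Euler on (u,v): u_{n+1} = u_n + h·u', v_{n+1} = v_n + h·v'.
0.000000: (-0.810000, 0.100000); f=(-0.320200, 0.624400) → (-0.867636, 0.212392)
(u(0.18), v(0.18)) ≈ (-0.8676, 0.2124)

-0.8676, 0.2124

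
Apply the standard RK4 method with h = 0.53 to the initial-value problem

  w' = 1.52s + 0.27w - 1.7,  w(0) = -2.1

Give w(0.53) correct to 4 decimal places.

-3.1677

RK4: k1 = f(s_n, w_n); k2 = f(s_n + h/2, w_n + (h/2)·k1); k3 = f(s_n + h/2, w_n + (h/2)·k2); k4 = f(s_n + h, w_n + h·k3); w_{n+1} = w_n + (h/6)·(k1 + 2k2 + 2k3 + k4).
s=0.000000, w=-2.100000:
  k1 = f(0.000000, -2.100000) = -2.267000
  k2 = f(0.265000, -2.700755) = -2.026404
  k3 = f(0.265000, -2.636997) = -2.009189
  k4 = f(0.530000, -3.164870) = -1.748915
  w ← -2.100000 + (0.53/6)·(k1 + 2k2 + 2k3 + k4) = -3.167694
w(0.53) ≈ -3.1677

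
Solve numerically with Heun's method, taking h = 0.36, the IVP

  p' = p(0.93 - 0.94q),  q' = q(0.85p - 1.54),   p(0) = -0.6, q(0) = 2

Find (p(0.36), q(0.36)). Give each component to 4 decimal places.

Heun on (p,q): k1 = f(s_n, state_n); k2 = f(s_n + h, state_n + h·k1); state_{n+1} = state_n + (h/2)·(k1 + k2).
0.000000: (-0.600000, 2.000000)
  k1 = (0.570000, -4.100000)
  predictor → (-0.394800, 0.524000)
  k2 = (-0.172701, -0.982804)
  → (-0.528486, 1.085095)
(p(0.36), q(0.36)) ≈ (-0.5285, 1.0851)

-0.5285, 1.0851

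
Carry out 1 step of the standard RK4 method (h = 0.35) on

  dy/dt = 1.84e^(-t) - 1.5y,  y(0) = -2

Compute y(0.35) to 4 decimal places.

-0.7680

RK4: k1 = f(t_n, y_n); k2 = f(t_n + h/2, y_n + (h/2)·k1); k3 = f(t_n + h/2, y_n + (h/2)·k2); k4 = f(t_n + h, y_n + h·k3); y_{n+1} = y_n + (h/6)·(k1 + 2k2 + 2k3 + k4).
t=0.000000, y=-2.000000:
  k1 = f(0.000000, -2.000000) = 4.840000
  k2 = f(0.175000, -1.153000) = 3.274101
  k3 = f(0.175000, -1.427032) = 3.685149
  k4 = f(0.350000, -0.710198) = 2.361923
  y ← -2.000000 + (0.35/6)·(k1 + 2k2 + 2k3 + k4) = -0.767975
y(0.35) ≈ -0.7680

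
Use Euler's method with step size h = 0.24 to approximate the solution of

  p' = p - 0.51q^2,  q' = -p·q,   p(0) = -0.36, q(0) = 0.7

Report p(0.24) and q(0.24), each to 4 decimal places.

Euler on (p,q): p_{n+1} = p_n + h·p', q_{n+1} = q_n + h·q'.
0.000000: (-0.360000, 0.700000); f=(-0.609900, 0.252000) → (-0.506376, 0.760480)
(p(0.24), q(0.24)) ≈ (-0.5064, 0.7605)

-0.5064, 0.7605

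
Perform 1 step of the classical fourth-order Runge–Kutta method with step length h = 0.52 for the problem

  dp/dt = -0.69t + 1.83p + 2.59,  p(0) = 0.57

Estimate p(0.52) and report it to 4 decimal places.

RK4: k1 = f(t_n, p_n); k2 = f(t_n + h/2, p_n + (h/2)·k1); k3 = f(t_n + h/2, p_n + (h/2)·k2); k4 = f(t_n + h, p_n + h·k3); p_{n+1} = p_n + (h/6)·(k1 + 2k2 + 2k3 + k4).
t=0.000000, p=0.570000:
  k1 = f(0.000000, 0.570000) = 3.633100
  k2 = f(0.260000, 1.514606) = 5.182329
  k3 = f(0.260000, 1.917406) = 5.919452
  k4 = f(0.520000, 3.648115) = 8.907251
  p ← 0.570000 + (0.52/6)·(k1 + 2k2 + 2k3 + k4) = 3.581139
p(0.52) ≈ 3.5811

3.5811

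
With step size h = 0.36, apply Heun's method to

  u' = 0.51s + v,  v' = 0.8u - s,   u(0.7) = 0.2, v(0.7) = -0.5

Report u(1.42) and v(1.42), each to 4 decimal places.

Heun on (u,v): k1 = f(s_n, state_n); k2 = f(s_n + h, state_n + h·k1); state_{n+1} = state_n + (h/2)·(k1 + k2).
0.700000: (0.200000, -0.500000)
  k1 = (-0.143000, -0.540000)
  predictor → (0.148520, -0.694400)
  k2 = (-0.153800, -0.941184)
  → (0.146576, -0.766613)
1.060000: (0.146576, -0.766613)
  k1 = (-0.226013, -0.942739)
  predictor → (0.065211, -1.105999)
  k2 = (-0.381799, -1.367831)
  → (0.037170, -1.182516)
(u(1.42), v(1.42)) ≈ (0.0372, -1.1825)

0.0372, -1.1825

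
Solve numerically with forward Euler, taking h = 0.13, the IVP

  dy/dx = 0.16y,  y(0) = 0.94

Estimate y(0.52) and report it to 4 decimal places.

1.0207

Euler: y_{n+1} = y_n + h·f(x_n, y_n).
x=0.000000, y=0.940000: f=0.150400 → y ← 0.940000 + 0.13·0.150400 = 0.959552
x=0.130000, y=0.959552: f=0.153528 → y ← 0.959552 + 0.13·0.153528 = 0.979511
x=0.260000, y=0.979511: f=0.156722 → y ← 0.979511 + 0.13·0.156722 = 0.999885
x=0.390000, y=0.999885: f=0.159982 → y ← 0.999885 + 0.13·0.159982 = 1.020682
y(0.52) ≈ 1.0207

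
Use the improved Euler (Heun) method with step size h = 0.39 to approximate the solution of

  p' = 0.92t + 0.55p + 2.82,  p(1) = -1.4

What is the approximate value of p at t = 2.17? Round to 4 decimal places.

Heun: k1 = f(t_n, p_n); k2 = f(t_n + h, p_n + h·k1); p_{n+1} = p_n + (h/2)·(k1 + k2).
t=1.000000, p=-1.400000:
  k1 = f(1.000000, -1.400000) = 2.970000
  k2 = f(1.390000, -0.241700) = 3.965865
  p ← -1.400000 + (0.39/2)·(2.970000 + 3.965865) = -0.047506
t=1.390000, p=-0.047506:
  k1 = f(1.390000, -0.047506) = 4.072672
  k2 = f(1.780000, 1.540836) = 5.305060
  p ← -0.047506 + (0.39/2)·(4.072672 + 5.305060) = 1.781151
t=1.780000, p=1.781151:
  k1 = f(1.780000, 1.781151) = 5.437233
  k2 = f(2.170000, 3.901672) = 6.962320
  p ← 1.781151 + (0.39/2)·(5.437233 + 6.962320) = 4.199064
p(2.17) ≈ 4.1991

4.1991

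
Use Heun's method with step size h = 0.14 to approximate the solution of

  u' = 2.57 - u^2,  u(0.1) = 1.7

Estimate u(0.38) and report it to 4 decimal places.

Heun: k1 = f(t_n, u_n); k2 = f(t_n + h, u_n + h·k1); u_{n+1} = u_n + (h/2)·(k1 + k2).
t=0.100000, u=1.700000:
  k1 = f(0.100000, 1.700000) = -0.320000
  k2 = f(0.240000, 1.655200) = -0.169687
  u ← 1.700000 + (0.14/2)·(-0.320000 + (-0.169687)) = 1.665722
t=0.240000, u=1.665722:
  k1 = f(0.240000, 1.665722) = -0.204629
  k2 = f(0.380000, 1.637074) = -0.110011
  u ← 1.665722 + (0.14/2)·(-0.204629 + (-0.110011)) = 1.643697
u(0.38) ≈ 1.6437

1.6437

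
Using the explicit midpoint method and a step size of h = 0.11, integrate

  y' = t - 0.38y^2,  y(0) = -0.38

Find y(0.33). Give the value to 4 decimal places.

Midpoint: k1 = f(t_n, y_n); k2 = f(t_n + h/2, y_n + (h/2)·k1); y_{n+1} = y_n + h·k2.
t=0.000000, y=-0.380000:
  k1 = f(0.000000, -0.380000) = -0.054872
  k2 = f(0.055000, -0.383018) = -0.000747
  y ← -0.380000 + 0.11·(-0.000747) = -0.380082
t=0.110000, y=-0.380082:
  k1 = f(0.110000, -0.380082) = 0.055104
  k2 = f(0.165000, -0.377051) = 0.110976
  y ← -0.380082 + 0.11·0.110976 = -0.367875
t=0.220000, y=-0.367875:
  k1 = f(0.220000, -0.367875) = 0.168574
  k2 = f(0.275000, -0.358603) = 0.226133
  y ← -0.367875 + 0.11·0.226133 = -0.343000
y(0.33) ≈ -0.3430

-0.3430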